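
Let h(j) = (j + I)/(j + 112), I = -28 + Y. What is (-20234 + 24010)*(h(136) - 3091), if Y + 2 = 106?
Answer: -361720032/31 ≈ -1.1668e+7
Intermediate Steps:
Y = 104 (Y = -2 + 106 = 104)
I = 76 (I = -28 + 104 = 76)
h(j) = (76 + j)/(112 + j) (h(j) = (j + 76)/(j + 112) = (76 + j)/(112 + j))
(-20234 + 24010)*(h(136) - 3091) = (-20234 + 24010)*((76 + 136)/(112 + 136) - 3091) = 3776*(212/248 - 3091) = 3776*((1/248)*212 - 3091) = 3776*(53/62 - 3091) = 3776*(-191589/62) = -361720032/31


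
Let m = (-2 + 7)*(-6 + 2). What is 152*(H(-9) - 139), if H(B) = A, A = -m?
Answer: -18088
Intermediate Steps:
m = -20 (m = 5*(-4) = -20)
A = 20 (A = -1*(-20) = 20)
H(B) = 20
152*(H(-9) - 139) = 152*(20 - 139) = 152*(-119) = -18088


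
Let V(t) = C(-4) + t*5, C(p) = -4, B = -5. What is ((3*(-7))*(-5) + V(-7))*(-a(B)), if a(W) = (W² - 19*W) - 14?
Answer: -6996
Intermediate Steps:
a(W) = -14 + W² - 19*W
V(t) = -4 + 5*t (V(t) = -4 + t*5 = -4 + 5*t)
((3*(-7))*(-5) + V(-7))*(-a(B)) = ((3*(-7))*(-5) + (-4 + 5*(-7)))*(-(-14 + (-5)² - 19*(-5))) = (-21*(-5) + (-4 - 35))*(-(-14 + 25 + 95)) = (105 - 39)*(-1*106) = 66*(-106) = -6996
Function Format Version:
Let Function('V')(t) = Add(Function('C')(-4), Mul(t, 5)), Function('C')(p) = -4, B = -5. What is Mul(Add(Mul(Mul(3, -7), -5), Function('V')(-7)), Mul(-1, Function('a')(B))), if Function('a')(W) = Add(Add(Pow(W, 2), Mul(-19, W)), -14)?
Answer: -6996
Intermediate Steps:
Function('a')(W) = Add(-14, Pow(W, 2), Mul(-19, W))
Function('V')(t) = Add(-4, Mul(5, t)) (Function('V')(t) = Add(-4, Mul(t, 5)) = Add(-4, Mul(5, t)))
Mul(Add(Mul(Mul(3, -7), -5), Function('V')(-7)), Mul(-1, Function('a')(B))) = Mul(Add(Mul(Mul(3, -7), -5), Add(-4, Mul(5, -7))), Mul(-1, Add(-14, Pow(-5, 2), Mul(-19, -5)))) = Mul(Add(Mul(-21, -5), Add(-4, -35)), Mul(-1, Add(-14, 25, 95))) = Mul(Add(105, -39), Mul(-1, 106)) = Mul(66, -106) = -6996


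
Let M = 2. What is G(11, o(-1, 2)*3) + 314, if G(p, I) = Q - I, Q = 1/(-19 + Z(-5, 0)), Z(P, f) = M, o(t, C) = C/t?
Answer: 5439/17 ≈ 319.94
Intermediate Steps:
Z(P, f) = 2
Q = -1/17 (Q = 1/(-19 + 2) = 1/(-17) = -1/17 ≈ -0.058824)
G(p, I) = -1/17 - I
G(11, o(-1, 2)*3) + 314 = (-1/17 - 2/(-1)*3) + 314 = (-1/17 - 2*(-1)*3) + 314 = (-1/17 - (-2)*3) + 314 = (-1/17 - 1*(-6)) + 314 = (-1/17 + 6) + 314 = 101/17 + 314 = 5439/17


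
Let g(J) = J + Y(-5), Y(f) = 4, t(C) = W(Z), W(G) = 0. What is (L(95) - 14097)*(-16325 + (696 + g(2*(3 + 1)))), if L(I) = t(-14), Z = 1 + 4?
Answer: 220152849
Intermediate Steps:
Z = 5
t(C) = 0
L(I) = 0
g(J) = 4 + J (g(J) = J + 4 = 4 + J)
(L(95) - 14097)*(-16325 + (696 + g(2*(3 + 1)))) = (0 - 14097)*(-16325 + (696 + (4 + 2*(3 + 1)))) = -14097*(-16325 + (696 + (4 + 2*4))) = -14097*(-16325 + (696 + (4 + 8))) = -14097*(-16325 + (696 + 12)) = -14097*(-16325 + 708) = -14097*(-15617) = 220152849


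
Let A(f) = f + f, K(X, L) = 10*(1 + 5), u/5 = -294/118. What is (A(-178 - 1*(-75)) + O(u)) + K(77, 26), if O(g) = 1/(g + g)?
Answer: -214679/1470 ≈ -146.04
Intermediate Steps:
u = -735/59 (u = 5*(-294/118) = 5*(-294*1/118) = 5*(-147/59) = -735/59 ≈ -12.458)
K(X, L) = 60 (K(X, L) = 10*6 = 60)
O(g) = 1/(2*g)
A(f) = 2*f
(A(-178 - 1*(-75)) + O(u)) + K(77, 26) = (2*(-178 - 1*(-75)) + 1/(2*(-735/59))) + 60 = (2*(-178 + 75) + (1/2)*(-59/735)) + 60 = (2*(-103) - 59/1470) + 60 = (-206 - 59/1470) + 60 = -302879/1470 + 60 = -214679/1470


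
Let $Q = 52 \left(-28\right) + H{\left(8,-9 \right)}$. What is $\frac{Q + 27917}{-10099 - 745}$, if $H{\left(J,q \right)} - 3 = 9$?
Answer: $- \frac{26473}{10844} \approx -2.4413$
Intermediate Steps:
$H{\left(J,q \right)} = 12$ ($H{\left(J,q \right)} = 3 + 9 = 12$)
$Q = -1444$ ($Q = 52 \left(-28\right) + 12 = -1456 + 12 = -1444$)
$\frac{Q + 27917}{-10099 - 745} = \frac{-1444 + 27917}{-10099 - 745} = \frac{26473}{-10099 - 745} = \frac{26473}{-10844} = 26473 \left(- \frac{1}{10844}\right) = - \frac{26473}{10844}$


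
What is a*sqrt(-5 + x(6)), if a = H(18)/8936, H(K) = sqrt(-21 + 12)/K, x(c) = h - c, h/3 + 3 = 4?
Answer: -sqrt(2)/26808 ≈ -5.2753e-5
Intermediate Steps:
h = 3 (h = -9 + 3*4 = -9 + 12 = 3)
x(c) = 3 - c
H(K) = 3*I/K (H(K) = sqrt(-9)/K = (3*I)/K = 3*I/K)
a = I/53616 (a = (3*I/18)/8936 = (3*I*(1/18))*(1/8936) = (I/6)*(1/8936) = I/53616 ≈ 1.8651e-5*I)
a*sqrt(-5 + x(6)) = (I/53616)*sqrt(-5 + (3 - 1*6)) = (I/53616)*sqrt(-5 + (3 - 6)) = (I/53616)*sqrt(-5 - 3) = (I/53616)*sqrt(-8) = (I/53616)*(2*I*sqrt(2)) = -sqrt(2)/26808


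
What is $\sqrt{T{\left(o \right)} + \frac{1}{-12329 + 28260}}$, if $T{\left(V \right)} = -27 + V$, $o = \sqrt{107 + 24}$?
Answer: $\frac{\sqrt{-6852496616 + 253796761 \sqrt{131}}}{15931} \approx 3.9439 i$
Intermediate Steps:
$o = \sqrt{131} \approx 11.446$
$\sqrt{T{\left(o \right)} + \frac{1}{-12329 + 28260}} = \sqrt{\left(-27 + \sqrt{131}\right) + \frac{1}{-12329 + 28260}} = \sqrt{\left(-27 + \sqrt{131}\right) + \frac{1}{15931}} = \sqrt{- \frac{430136}{15931} + \sqrt{131}}$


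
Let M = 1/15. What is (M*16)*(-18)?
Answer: -96/5 ≈ -19.200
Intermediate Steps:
M = 1/15 (M = 1*(1/15) = 1/15 ≈ 0.066667)
(M*16)*(-18) = ((1/15)*16)*(-18) = (16/15)*(-18) = -96/5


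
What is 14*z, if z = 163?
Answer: 2282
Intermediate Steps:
14*z = 14*163 = 2282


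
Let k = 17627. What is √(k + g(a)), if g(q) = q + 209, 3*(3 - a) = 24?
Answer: √17831 ≈ 133.53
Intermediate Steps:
a = -5 (a = 3 - ⅓*24 = 3 - 8 = -5)
g(q) = 209 + q
√(k + g(a)) = √(17627 + (209 - 5)) = √(17627 + 204) = √17831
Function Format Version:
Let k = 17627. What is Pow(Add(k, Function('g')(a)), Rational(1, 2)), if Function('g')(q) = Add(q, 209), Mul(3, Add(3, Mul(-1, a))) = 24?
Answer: Pow(17831, Rational(1, 2)) ≈ 133.53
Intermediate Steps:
a = -5 (a = Add(3, Mul(Rational(-1, 3), 24)) = Add(3, -8) = -5)
Function('g')(q) = Add(209, q)
Pow(Add(k, Function('g')(a)), Rational(1, 2)) = Pow(Add(17627, Add(209, -5)), Rational(1, 2)) = Pow(Add(17627, 204), Rational(1, 2)) = Pow(17831, Rational(1, 2))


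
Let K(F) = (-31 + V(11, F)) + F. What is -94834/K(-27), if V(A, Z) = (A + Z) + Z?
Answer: 94834/101 ≈ 938.95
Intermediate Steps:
V(A, Z) = A + 2*Z
K(F) = -20 + 3*F (K(F) = (-31 + (11 + 2*F)) + F = (-20 + 2*F) + F = -20 + 3*F)
-94834/K(-27) = -94834/(-20 + 3*(-27)) = -94834/(-20 - 81) = -94834/(-101) = -94834*(-1/101) = 94834/101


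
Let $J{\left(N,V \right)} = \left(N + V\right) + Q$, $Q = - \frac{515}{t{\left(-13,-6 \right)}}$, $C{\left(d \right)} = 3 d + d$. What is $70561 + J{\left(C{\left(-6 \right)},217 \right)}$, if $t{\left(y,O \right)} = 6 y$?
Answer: $\frac{5519327}{78} \approx 70761.0$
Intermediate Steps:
$C{\left(d \right)} = 4 d$
$Q = \frac{515}{78}$ ($Q = - \frac{515}{6 \left(-13\right)} = - \frac{515}{-78} = \left(-515\right) \left(- \frac{1}{78}\right) = \frac{515}{78} \approx 6.6026$)
$J{\left(N,V \right)} = \frac{515}{78} + N + V$ ($J{\left(N,V \right)} = \left(N + V\right) + \frac{515}{78} = \frac{515}{78} + N + V$)
$70561 + J{\left(C{\left(-6 \right)},217 \right)} = 70561 + \left(\frac{515}{78} + 4 \left(-6\right) + 217\right) = 70561 + \left(\frac{515}{78} - 24 + 217\right) = 70561 + \frac{15569}{78} = \frac{5519327}{78}$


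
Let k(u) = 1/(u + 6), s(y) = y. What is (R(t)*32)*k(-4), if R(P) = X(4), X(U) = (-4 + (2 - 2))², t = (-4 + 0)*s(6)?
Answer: 256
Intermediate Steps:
k(u) = 1/(6 + u)
t = -24 (t = (-4 + 0)*6 = -4*6 = -24)
X(U) = 16 (X(U) = (-4 + 0)² = (-4)² = 16)
R(P) = 16
(R(t)*32)*k(-4) = (16*32)/(6 - 4) = 512/2 = 512*(½) = 256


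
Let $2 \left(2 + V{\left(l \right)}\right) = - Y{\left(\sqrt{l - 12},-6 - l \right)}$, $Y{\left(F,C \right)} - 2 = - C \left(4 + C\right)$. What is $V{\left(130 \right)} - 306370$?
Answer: $-297397$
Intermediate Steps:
$Y{\left(F,C \right)} = 2 - C \left(4 + C\right)$ ($Y{\left(F,C \right)} = 2 + - C \left(4 + C\right) = 2 - C \left(4 + C\right)$)
$V{\left(l \right)} = -15 + \frac{\left(-6 - l\right)^{2}}{2} - 2 l$ ($V{\left(l \right)} = -2 + \frac{\left(-1\right) \left(2 - \left(-6 - l\right)^{2} - 4 \left(-6 - l\right)\right)}{2} = -2 + \frac{\left(-1\right) \left(2 - \left(-6 - l\right)^{2} + \left(24 + 4 l\right)\right)}{2} = -2 + \frac{\left(-1\right) \left(26 - \left(-6 - l\right)^{2} + 4 l\right)}{2} = -2 + \frac{-26 + \left(-6 - l\right)^{2} - 4 l}{2} = -2 - \left(13 + 2 l - \frac{\left(-6 - l\right)^{2}}{2}\right) = -15 + \frac{\left(-6 - l\right)^{2}}{2} - 2 l$)
$V{\left(130 \right)} - 306370 = \left(3 + \frac{130^{2}}{2} + 4 \cdot 130\right) - 306370 = \left(3 + \frac{1}{2} \cdot 16900 + 520\right) - 306370 = \left(3 + 8450 + 520\right) - 306370 = 8973 - 306370 = -297397$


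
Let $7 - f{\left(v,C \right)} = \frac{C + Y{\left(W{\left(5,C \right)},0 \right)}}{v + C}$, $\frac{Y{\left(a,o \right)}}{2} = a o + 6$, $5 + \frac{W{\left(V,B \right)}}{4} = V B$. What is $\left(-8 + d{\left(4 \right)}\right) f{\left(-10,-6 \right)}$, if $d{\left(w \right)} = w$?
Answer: $- \frac{59}{2} \approx -29.5$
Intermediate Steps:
$W{\left(V,B \right)} = -20 + 4 B V$ ($W{\left(V,B \right)} = -20 + 4 V B = -20 + 4 B V$)
$Y{\left(a,o \right)} = 12 + 2 a o$ ($Y{\left(a,o \right)} = 2 \left(a o + 6\right) = 2 \left(6 + a o\right) = 12 + 2 a o$)
$f{\left(v,C \right)} = 7 - \frac{12 + C}{C + v}$ ($f{\left(v,C \right)} = 7 - \frac{C + \left(12 + 2 \left(-20 + 4 C 5\right) 0\right)}{v + C} = 7 - \frac{C + \left(12 + 2 \left(-20 + 20 C\right) 0\right)}{C + v} = 7 - \frac{C + \left(12 + 0\right)}{C + v} = 7 - \frac{C + 12}{C + v} = 7 - \frac{12 + C}{C + v}$)
$\left(-8 + d{\left(4 \right)}\right) f{\left(-10,-6 \right)} = \left(-8 + 4\right) \frac{-12 + 6 \left(-6\right) + 7 \left(-10\right)}{-6 - 10} = - 4 \frac{-12 - 36 - 70}{-16} = - 4 \left(\left(- \frac{1}{16}\right) \left(-118\right)\right) = \left(-4\right) \frac{59}{8} = - \frac{59}{2}$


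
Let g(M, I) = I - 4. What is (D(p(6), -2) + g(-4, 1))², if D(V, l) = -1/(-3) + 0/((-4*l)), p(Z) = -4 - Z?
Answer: 64/9 ≈ 7.1111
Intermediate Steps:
D(V, l) = ⅓ (D(V, l) = -1*(-⅓) + 0*(-1/(4*l)) = ⅓ + 0 = ⅓)
g(M, I) = -4 + I
(D(p(6), -2) + g(-4, 1))² = (⅓ + (-4 + 1))² = (⅓ - 3)² = (-8/3)² = 64/9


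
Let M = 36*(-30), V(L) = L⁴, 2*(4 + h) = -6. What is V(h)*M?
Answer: -2593080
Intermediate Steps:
h = -7 (h = -4 + (½)*(-6) = -4 - 3 = -7)
M = -1080
V(h)*M = (-7)⁴*(-1080) = 2401*(-1080) = -2593080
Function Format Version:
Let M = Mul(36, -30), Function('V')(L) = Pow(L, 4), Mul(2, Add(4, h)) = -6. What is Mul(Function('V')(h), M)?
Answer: -2593080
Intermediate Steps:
h = -7 (h = Add(-4, Mul(Rational(1, 2), -6)) = Add(-4, -3) = -7)
M = -1080
Mul(Function('V')(h), M) = Mul(Pow(-7, 4), -1080) = Mul(2401, -1080) = -2593080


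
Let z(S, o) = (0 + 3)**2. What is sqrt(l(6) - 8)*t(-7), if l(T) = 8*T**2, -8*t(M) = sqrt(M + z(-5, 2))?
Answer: -sqrt(35)/2 ≈ -2.9580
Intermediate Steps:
z(S, o) = 9 (z(S, o) = 3**2 = 9)
t(M) = -sqrt(9 + M)/8 (t(M) = -sqrt(M + 9)/8 = -sqrt(9 + M)/8)
sqrt(l(6) - 8)*t(-7) = sqrt(8*6**2 - 8)*(-sqrt(9 - 7)/8) = sqrt(8*36 - 8)*(-sqrt(2)/8) = sqrt(288 - 8)*(-sqrt(2)/8) = sqrt(280)*(-sqrt(2)/8) = (2*sqrt(70))*(-sqrt(2)/8) = -sqrt(35)/2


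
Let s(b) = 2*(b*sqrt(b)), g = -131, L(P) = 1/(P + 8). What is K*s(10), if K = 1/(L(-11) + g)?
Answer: -30*sqrt(10)/197 ≈ -0.48156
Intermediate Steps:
L(P) = 1/(8 + P)
K = -3/394 (K = 1/(1/(8 - 11) - 131) = 1/(1/(-3) - 131) = 1/(-1/3 - 131) = 1/(-394/3) = -3/394 ≈ -0.0076142)
s(b) = 2*b**(3/2)
K*s(10) = -3*10**(3/2)/197 = -3*10*sqrt(10)/197 = -30*sqrt(10)/197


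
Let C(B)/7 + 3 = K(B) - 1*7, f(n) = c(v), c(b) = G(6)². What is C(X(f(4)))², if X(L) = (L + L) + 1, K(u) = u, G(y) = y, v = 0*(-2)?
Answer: 194481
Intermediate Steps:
v = 0
c(b) = 36 (c(b) = 6² = 36)
f(n) = 36
X(L) = 1 + 2*L (X(L) = 2*L + 1 = 1 + 2*L)
C(B) = -70 + 7*B (C(B) = -21 + 7*(B - 1*7) = -21 + 7*(B - 7) = -21 + 7*(-7 + B) = -21 + (-49 + 7*B) = -70 + 7*B)
C(X(f(4)))² = (-70 + 7*(1 + 2*36))² = (-70 + 7*(1 + 72))² = (-70 + 7*73)² = (-70 + 511)² = 441² = 194481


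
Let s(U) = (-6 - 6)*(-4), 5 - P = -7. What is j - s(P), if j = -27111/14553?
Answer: -34555/693 ≈ -49.863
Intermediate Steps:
P = 12 (P = 5 - 1*(-7) = 5 + 7 = 12)
s(U) = 48 (s(U) = -12*(-4) = 48)
j = -1291/693 (j = -27111*1/14553 = -1291/693 ≈ -1.8629)
j - s(P) = -1291/693 - 1*48 = -1291/693 - 48 = -34555/693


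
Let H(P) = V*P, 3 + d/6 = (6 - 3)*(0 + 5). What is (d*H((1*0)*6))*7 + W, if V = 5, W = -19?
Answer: -19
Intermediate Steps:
d = 72 (d = -18 + 6*((6 - 3)*(0 + 5)) = -18 + 6*(3*5) = -18 + 6*15 = -18 + 90 = 72)
H(P) = 5*P
(d*H((1*0)*6))*7 + W = (72*(5*((1*0)*6)))*7 - 19 = (72*(5*(0*6)))*7 - 19 = (72*(5*0))*7 - 19 = (72*0)*7 - 19 = 0*7 - 19 = 0 - 19 = -19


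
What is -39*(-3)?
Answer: 117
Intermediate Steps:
-39*(-3) = 117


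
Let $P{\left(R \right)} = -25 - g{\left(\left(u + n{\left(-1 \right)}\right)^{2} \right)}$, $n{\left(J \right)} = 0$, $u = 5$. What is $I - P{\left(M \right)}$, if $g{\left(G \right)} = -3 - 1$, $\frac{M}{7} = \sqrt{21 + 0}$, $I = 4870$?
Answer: $4891$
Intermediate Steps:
$M = 7 \sqrt{21}$ ($M = 7 \sqrt{21 + 0} = 7 \sqrt{21} \approx 32.078$)
$g{\left(G \right)} = -4$
$P{\left(R \right)} = -21$ ($P{\left(R \right)} = -25 - -4 = -25 + 4 = -21$)
$I - P{\left(M \right)} = 4870 - -21 = 4870 + 21 = 4891$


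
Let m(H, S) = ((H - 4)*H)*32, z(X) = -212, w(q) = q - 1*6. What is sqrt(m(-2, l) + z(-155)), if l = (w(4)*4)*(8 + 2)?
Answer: 2*sqrt(43) ≈ 13.115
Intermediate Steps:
w(q) = -6 + q (w(q) = q - 6 = -6 + q)
l = -80 (l = ((-6 + 4)*4)*(8 + 2) = -2*4*10 = -8*10 = -80)
m(H, S) = 32*H*(-4 + H) (m(H, S) = ((-4 + H)*H)*32 = (H*(-4 + H))*32 = 32*H*(-4 + H))
sqrt(m(-2, l) + z(-155)) = sqrt(32*(-2)*(-4 - 2) - 212) = sqrt(32*(-2)*(-6) - 212) = sqrt(384 - 212) = sqrt(172) = 2*sqrt(43)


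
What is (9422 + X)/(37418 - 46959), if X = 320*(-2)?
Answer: -8782/9541 ≈ -0.92045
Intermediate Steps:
X = -640
(9422 + X)/(37418 - 46959) = (9422 - 640)/(37418 - 46959) = 8782/(-9541) = 8782*(-1/9541) = -8782/9541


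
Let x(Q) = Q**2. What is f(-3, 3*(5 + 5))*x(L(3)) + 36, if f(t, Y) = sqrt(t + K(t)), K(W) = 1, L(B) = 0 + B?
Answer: 36 + 9*I*sqrt(2) ≈ 36.0 + 12.728*I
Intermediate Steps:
L(B) = B
f(t, Y) = sqrt(1 + t) (f(t, Y) = sqrt(t + 1) = sqrt(1 + t))
f(-3, 3*(5 + 5))*x(L(3)) + 36 = sqrt(1 - 3)*3**2 + 36 = sqrt(-2)*9 + 36 = (I*sqrt(2))*9 + 36 = 9*I*sqrt(2) + 36 = 36 + 9*I*sqrt(2)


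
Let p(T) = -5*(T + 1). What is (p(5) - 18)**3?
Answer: -110592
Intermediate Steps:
p(T) = -5 - 5*T (p(T) = -5*(1 + T) = -5 - 5*T)
(p(5) - 18)**3 = ((-5 - 5*5) - 18)**3 = ((-5 - 25) - 18)**3 = (-30 - 18)**3 = (-48)**3 = -110592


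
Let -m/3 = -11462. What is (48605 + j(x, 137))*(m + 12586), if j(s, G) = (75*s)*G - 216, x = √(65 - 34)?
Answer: 2272928108 + 482637300*√31 ≈ 4.9601e+9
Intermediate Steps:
m = 34386 (m = -3*(-11462) = 34386)
x = √31 ≈ 5.5678
j(s, G) = -216 + 75*G*s (j(s, G) = 75*G*s - 216 = -216 + 75*G*s)
(48605 + j(x, 137))*(m + 12586) = (48605 + (-216 + 75*137*√31))*(34386 + 12586) = (48605 + (-216 + 10275*√31))*46972 = (48389 + 10275*√31)*46972 = 2272928108 + 482637300*√31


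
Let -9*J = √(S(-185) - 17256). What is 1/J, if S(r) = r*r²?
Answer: 9*I*√129569/906983 ≈ 0.0035719*I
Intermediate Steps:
S(r) = r³
J = -7*I*√129569/9 (J = -√((-185)³ - 17256)/9 = -√(-6331625 - 17256)/9 = -7*I*√129569/9 ≈ -279.97*I)
1/J = 1/(-7*I*√129569/9) = 9*I*√129569/906983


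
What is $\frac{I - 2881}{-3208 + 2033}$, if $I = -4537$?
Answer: $\frac{7418}{1175} \approx 6.3132$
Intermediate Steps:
$\frac{I - 2881}{-3208 + 2033} = \frac{-4537 - 2881}{-3208 + 2033} = - \frac{7418}{-1175} = \left(-7418\right) \left(- \frac{1}{1175}\right) = \frac{7418}{1175}$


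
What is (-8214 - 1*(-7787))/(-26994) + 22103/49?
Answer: 596669305/1322706 ≈ 451.10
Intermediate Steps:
(-8214 - 1*(-7787))/(-26994) + 22103/49 = (-8214 + 7787)*(-1/26994) + 22103*(1/49) = -427*(-1/26994) + 22103/49 = 427/26994 + 22103/49 = 596669305/1322706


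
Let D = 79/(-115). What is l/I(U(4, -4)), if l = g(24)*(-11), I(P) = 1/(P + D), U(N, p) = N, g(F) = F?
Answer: -100584/115 ≈ -874.64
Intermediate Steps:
D = -79/115 (D = 79*(-1/115) = -79/115 ≈ -0.68696)
I(P) = 1/(-79/115 + P) (I(P) = 1/(P - 79/115) = 1/(-79/115 + P))
l = -264 (l = 24*(-11) = -264)
l/I(U(4, -4)) = -264/(115/(-79 + 115*4)) = -264/(115/(-79 + 460)) = -264/(115/381) = -264/(115*(1/381)) = -264/115/381 = -264*381/115 = -100584/115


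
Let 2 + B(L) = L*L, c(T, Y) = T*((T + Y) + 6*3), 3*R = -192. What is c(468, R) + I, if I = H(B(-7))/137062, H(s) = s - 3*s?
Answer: 13534598329/68531 ≈ 1.9750e+5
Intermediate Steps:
R = -64 (R = (⅓)*(-192) = -64)
c(T, Y) = T*(18 + T + Y) (c(T, Y) = T*((T + Y) + 18) = T*(18 + T + Y))
B(L) = -2 + L² (B(L) = -2 + L*L = -2 + L²)
H(s) = -2*s
I = -47/68531 (I = -2*(-2 + (-7)²)/137062 = -2*(-2 + 49)*(1/137062) = -2*47*(1/137062) = -94*1/137062 = -47/68531 ≈ -0.00068582)
c(468, R) + I = 468*(18 + 468 - 64) - 47/68531 = 468*422 - 47/68531 = 197496 - 47/68531 = 13534598329/68531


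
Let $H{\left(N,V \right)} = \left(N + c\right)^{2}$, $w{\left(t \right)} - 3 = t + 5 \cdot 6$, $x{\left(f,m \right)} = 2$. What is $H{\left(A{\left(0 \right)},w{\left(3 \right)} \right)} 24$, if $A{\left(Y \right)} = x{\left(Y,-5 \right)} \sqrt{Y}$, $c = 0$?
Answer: $0$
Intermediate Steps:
$w{\left(t \right)} = 33 + t$ ($w{\left(t \right)} = 3 + \left(t + 5 \cdot 6\right) = 3 + \left(t + 30\right) = 3 + \left(30 + t\right) = 33 + t$)
$A{\left(Y \right)} = 2 \sqrt{Y}$
$H{\left(N,V \right)} = N^{2}$ ($H{\left(N,V \right)} = \left(N + 0\right)^{2} = N^{2}$)
$H{\left(A{\left(0 \right)},w{\left(3 \right)} \right)} 24 = \left(2 \sqrt{0}\right)^{2} \cdot 24 = \left(2 \cdot 0\right)^{2} \cdot 24 = 0^{2} \cdot 24 = 0 \cdot 24 = 0$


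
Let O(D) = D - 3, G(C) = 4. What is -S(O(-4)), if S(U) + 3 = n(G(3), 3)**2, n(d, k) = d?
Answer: -13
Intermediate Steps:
O(D) = -3 + D
S(U) = 13 (S(U) = -3 + 4**2 = -3 + 16 = 13)
-S(O(-4)) = -1*13 = -13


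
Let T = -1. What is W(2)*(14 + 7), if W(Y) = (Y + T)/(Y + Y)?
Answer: 21/4 ≈ 5.2500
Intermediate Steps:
W(Y) = (-1 + Y)/(2*Y) (W(Y) = (Y - 1)/(Y + Y) = (-1 + Y)/((2*Y)) = (-1 + Y)*(1/(2*Y)) = (-1 + Y)/(2*Y))
W(2)*(14 + 7) = ((1/2)*(-1 + 2)/2)*(14 + 7) = ((1/2)*(1/2)*1)*21 = (1/4)*21 = 21/4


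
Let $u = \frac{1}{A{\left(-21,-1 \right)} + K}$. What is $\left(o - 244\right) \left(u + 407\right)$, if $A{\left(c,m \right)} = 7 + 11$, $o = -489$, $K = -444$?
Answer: $- \frac{127088273}{426} \approx -2.9833 \cdot 10^{5}$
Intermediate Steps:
$A{\left(c,m \right)} = 18$
$u = - \frac{1}{426}$ ($u = \frac{1}{18 - 444} = \frac{1}{-426} = - \frac{1}{426} \approx -0.0023474$)
$\left(o - 244\right) \left(u + 407\right) = \left(-489 - 244\right) \left(- \frac{1}{426} + 407\right) = \left(-733\right) \frac{173381}{426} = - \frac{127088273}{426}$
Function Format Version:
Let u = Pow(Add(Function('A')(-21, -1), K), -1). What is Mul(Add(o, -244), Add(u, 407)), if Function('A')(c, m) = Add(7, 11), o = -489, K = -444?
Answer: Rational(-127088273, 426) ≈ -2.9833e+5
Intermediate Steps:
Function('A')(c, m) = 18
u = Rational(-1, 426) (u = Pow(Add(18, -444), -1) = Pow(-426, -1) = Rational(-1, 426) ≈ -0.0023474)
Mul(Add(o, -244), Add(u, 407)) = Mul(Add(-489, -244), Add(Rational(-1, 426), 407)) = Mul(-733, Rational(173381, 426)) = Rational(-127088273, 426)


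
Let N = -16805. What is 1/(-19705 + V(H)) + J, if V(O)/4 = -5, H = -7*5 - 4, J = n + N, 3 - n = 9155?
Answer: -512001826/19725 ≈ -25957.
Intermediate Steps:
n = -9152 (n = 3 - 1*9155 = 3 - 9155 = -9152)
J = -25957 (J = -9152 - 16805 = -25957)
H = -39 (H = -35 - 4 = -39)
V(O) = -20 (V(O) = 4*(-5) = -20)
1/(-19705 + V(H)) + J = 1/(-19705 - 20) - 25957 = 1/(-19725) - 25957 = -1/19725 - 25957 = -512001826/19725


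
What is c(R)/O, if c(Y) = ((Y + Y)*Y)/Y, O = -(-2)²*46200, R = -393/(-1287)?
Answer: -131/39639600 ≈ -3.3048e-6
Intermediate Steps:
R = 131/429 (R = -393*(-1/1287) = 131/429 ≈ 0.30536)
O = -184800 (O = -4*46200 = -1*184800 = -184800)
c(Y) = 2*Y (c(Y) = ((2*Y)*Y)/Y = (2*Y²)/Y = 2*Y)
c(R)/O = (2*(131/429))/(-184800) = (262/429)*(-1/184800) = -131/39639600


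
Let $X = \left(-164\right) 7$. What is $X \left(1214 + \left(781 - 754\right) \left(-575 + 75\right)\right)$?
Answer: $14104328$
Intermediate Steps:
$X = -1148$
$X \left(1214 + \left(781 - 754\right) \left(-575 + 75\right)\right) = - 1148 \left(1214 + \left(781 - 754\right) \left(-575 + 75\right)\right) = - 1148 \left(1214 + 27 \left(-500\right)\right) = - 1148 \left(1214 - 13500\right) = \left(-1148\right) \left(-12286\right) = 14104328$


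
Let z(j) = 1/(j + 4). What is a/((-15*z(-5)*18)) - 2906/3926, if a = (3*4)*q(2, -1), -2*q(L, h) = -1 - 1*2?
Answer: -19832/29445 ≈ -0.67353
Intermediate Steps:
q(L, h) = 3/2 (q(L, h) = -(-1 - 1*2)/2 = -(-1 - 2)/2 = -1/2*(-3) = 3/2)
a = 18 (a = (3*4)*(3/2) = 12*(3/2) = 18)
z(j) = 1/(4 + j)
a/((-15*z(-5)*18)) - 2906/3926 = 18/((-15/(4 - 5)*18)) - 2906/3926 = 18/((-15/(-1)*18)) - 2906*1/3926 = 18/((-15*(-1)*18)) - 1453/1963 = 18/((15*18)) - 1453/1963 = 18/270 - 1453/1963 = 18*(1/270) - 1453/1963 = 1/15 - 1453/1963 = -19832/29445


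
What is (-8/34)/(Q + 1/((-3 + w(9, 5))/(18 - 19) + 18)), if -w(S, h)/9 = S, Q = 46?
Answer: -24/4693 ≈ -0.0051140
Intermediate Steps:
w(S, h) = -9*S
(-8/34)/(Q + 1/((-3 + w(9, 5))/(18 - 19) + 18)) = (-8/34)/(46 + 1/((-3 - 9*9)/(18 - 19) + 18)) = (-8*1/34)/(46 + 1/((-3 - 81)/(-1) + 18)) = -4/(17*(46 + 1/(-84*(-1) + 18))) = -4/(17*(46 + 1/(84 + 18))) = -4/(17*(46 + 1/102)) = -4/(17*4693/102) = -4/17*102/4693 = -24/4693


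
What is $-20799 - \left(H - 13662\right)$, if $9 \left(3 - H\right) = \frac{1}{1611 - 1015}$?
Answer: $- \frac{38298959}{5364} \approx -7140.0$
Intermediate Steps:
$H = \frac{16091}{5364}$ ($H = 3 - \frac{1}{9 \left(1611 - 1015\right)} = 3 - \frac{1}{9 \cdot 596} = 3 - \frac{1}{5364} = \frac{16091}{5364} \approx 2.9998$)
$-20799 - \left(H - 13662\right) = -20799 - \left(\frac{16091}{5364} - 13662\right) = -20799 - - \frac{73266877}{5364} = -20799 + \frac{73266877}{5364} = - \frac{38298959}{5364}$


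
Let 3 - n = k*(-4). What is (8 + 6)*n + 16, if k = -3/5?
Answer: 122/5 ≈ 24.400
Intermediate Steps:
k = -⅗ (k = -3*⅕ = -⅗ ≈ -0.60000)
n = ⅗ (n = 3 - (-3)*(-4)/5 = 3 - 1*12/5 = 3 - 12/5 = ⅗ ≈ 0.60000)
(8 + 6)*n + 16 = (8 + 6)*(⅗) + 16 = 14*(⅗) + 16 = 42/5 + 16 = 122/5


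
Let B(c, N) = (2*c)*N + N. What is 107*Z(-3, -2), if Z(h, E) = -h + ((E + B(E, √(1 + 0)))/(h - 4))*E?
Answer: 1177/7 ≈ 168.14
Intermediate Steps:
B(c, N) = N + 2*N*c (B(c, N) = 2*N*c + N = N + 2*N*c)
Z(h, E) = -h + E*(1 + 3*E)/(-4 + h) (Z(h, E) = -h + ((E + √(1 + 0)*(1 + 2*E))/(h - 4))*E = -h + ((E + √1*(1 + 2*E))/(-4 + h))*E = -h + ((E + 1*(1 + 2*E))/(-4 + h))*E = -h + ((E + (1 + 2*E))/(-4 + h))*E = -h + ((1 + 3*E)/(-4 + h))*E = -h + E*(1 + 3*E)/(-4 + h))
107*Z(-3, -2) = 107*((-2 - 1*(-3)² + 3*(-2)² + 4*(-3))/(-4 - 3)) = 107*((-2 - 1*9 + 3*4 - 12)/(-7)) = 107*(-(-2 - 9 + 12 - 12)/7) = 107*(-⅐*(-11)) = 107*(11/7) = 1177/7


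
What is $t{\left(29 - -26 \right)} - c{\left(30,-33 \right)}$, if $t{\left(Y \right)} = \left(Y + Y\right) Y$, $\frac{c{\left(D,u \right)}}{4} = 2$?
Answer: $6042$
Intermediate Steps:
$c{\left(D,u \right)} = 8$ ($c{\left(D,u \right)} = 4 \cdot 2 = 8$)
$t{\left(Y \right)} = 2 Y^{2}$ ($t{\left(Y \right)} = 2 Y Y = 2 Y^{2}$)
$t{\left(29 - -26 \right)} - c{\left(30,-33 \right)} = 2 \left(29 - -26\right)^{2} - 8 = 2 \left(29 + 26\right)^{2} - 8 = 2 \cdot 55^{2} - 8 = 2 \cdot 3025 - 8 = 6050 - 8 = 6042$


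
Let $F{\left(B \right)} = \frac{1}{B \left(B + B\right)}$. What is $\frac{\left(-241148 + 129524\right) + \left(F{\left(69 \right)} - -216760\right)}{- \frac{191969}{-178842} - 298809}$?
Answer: $- \frac{29839936526351}{84808339240683} \approx -0.35185$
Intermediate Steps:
$F{\left(B \right)} = \frac{1}{2 B^{2}}$ ($F{\left(B \right)} = \frac{1}{B 2 B} = \frac{1}{2 B^{2}}$)
$\frac{\left(-241148 + 129524\right) + \left(F{\left(69 \right)} - -216760\right)}{- \frac{191969}{-178842} - 298809} = \frac{\left(-241148 + 129524\right) + \left(\frac{1}{2 \cdot 4761} - -216760\right)}{- \frac{191969}{-178842} - 298809} = \frac{-111624 + \left(\frac{1}{2} \cdot \frac{1}{4761} + 216760\right)}{\left(-191969\right) \left(- \frac{1}{178842}\right) - 298809} = \frac{-111624 + \left(\frac{1}{9522} + 216760\right)}{\frac{191969}{178842} - 298809} = \frac{-111624 + \frac{2063988721}{9522}}{- \frac{53439407209}{178842}} = \frac{1001104993}{9522} \left(- \frac{178842}{53439407209}\right) = - \frac{29839936526351}{84808339240683}$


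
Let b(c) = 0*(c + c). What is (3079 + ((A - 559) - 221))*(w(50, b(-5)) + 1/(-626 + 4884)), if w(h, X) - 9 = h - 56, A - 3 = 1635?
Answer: 50295175/4258 ≈ 11812.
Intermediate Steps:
b(c) = 0 (b(c) = 0*(2*c) = 0)
A = 1638 (A = 3 + 1635 = 1638)
w(h, X) = -47 + h (w(h, X) = 9 + (h - 56) = 9 + (-56 + h) = -47 + h)
(3079 + ((A - 559) - 221))*(w(50, b(-5)) + 1/(-626 + 4884)) = (3079 + ((1638 - 559) - 221))*((-47 + 50) + 1/(-626 + 4884)) = (3079 + (1079 - 221))*(3 + 1/4258) = (3079 + 858)*(3 + 1/4258) = 3937*(12775/4258) = 50295175/4258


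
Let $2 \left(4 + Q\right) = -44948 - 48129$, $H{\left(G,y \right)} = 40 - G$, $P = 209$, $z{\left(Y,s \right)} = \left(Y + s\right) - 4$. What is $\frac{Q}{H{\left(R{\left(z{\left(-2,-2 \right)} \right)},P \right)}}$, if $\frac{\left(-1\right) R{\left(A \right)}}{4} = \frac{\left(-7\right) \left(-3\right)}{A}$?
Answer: $- \frac{93085}{59} \approx -1577.7$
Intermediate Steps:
$z{\left(Y,s \right)} = -4 + Y + s$
$R{\left(A \right)} = - \frac{84}{A}$ ($R{\left(A \right)} = - 4 \frac{\left(-7\right) \left(-3\right)}{A} = - 4 \frac{21}{A} = - \frac{84}{A}$)
$Q = - \frac{93085}{2}$ ($Q = -4 + \frac{-44948 - 48129}{2} = -4 + \frac{1}{2} \left(-93077\right) = -4 - \frac{93077}{2} = - \frac{93085}{2} \approx -46543.0$)
$\frac{Q}{H{\left(R{\left(z{\left(-2,-2 \right)} \right)},P \right)}} = - \frac{93085}{2 \left(40 - - \frac{84}{-4 - 2 - 2}\right)} = - \frac{93085}{2 \left(40 - - \frac{84}{-8}\right)} = - \frac{93085}{2 \left(40 - \left(-84\right) \left(- \frac{1}{8}\right)\right)} = - \frac{93085}{2 \left(40 - \frac{21}{2}\right)} = - \frac{93085}{2 \cdot \frac{59}{2}} = \left(- \frac{93085}{2}\right) \frac{2}{59} = - \frac{93085}{59}$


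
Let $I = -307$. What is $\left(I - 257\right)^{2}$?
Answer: $318096$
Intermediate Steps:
$\left(I - 257\right)^{2} = \left(-307 - 257\right)^{2} = \left(-564\right)^{2} = 318096$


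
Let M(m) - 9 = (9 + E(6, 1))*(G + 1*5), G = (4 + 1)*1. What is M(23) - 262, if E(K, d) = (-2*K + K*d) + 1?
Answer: -213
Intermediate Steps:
E(K, d) = 1 - 2*K + K*d
G = 5 (G = 5*1 = 5)
M(m) = 49 (M(m) = 9 + (9 + (1 - 2*6 + 6*1))*(5 + 1*5) = 9 + (9 + (1 - 12 + 6))*(5 + 5) = 9 + (9 - 5)*10 = 9 + 4*10 = 9 + 40 = 49)
M(23) - 262 = 49 - 262 = -213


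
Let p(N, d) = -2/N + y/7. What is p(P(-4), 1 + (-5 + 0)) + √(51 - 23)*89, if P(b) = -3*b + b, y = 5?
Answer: 13/28 + 178*√7 ≈ 471.41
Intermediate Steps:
P(b) = -2*b
p(N, d) = 5/7 - 2/N (p(N, d) = -2/N + 5/7 = 5/7 - 2/N)
p(P(-4), 1 + (-5 + 0)) + √(51 - 23)*89 = (5/7 - 2/((-2*(-4)))) + √(51 - 23)*89 = (5/7 - 2/8) + √28*89 = (5/7 - 2*⅛) + (2*√7)*89 = (5/7 - ¼) + 178*√7 = 13/28 + 178*√7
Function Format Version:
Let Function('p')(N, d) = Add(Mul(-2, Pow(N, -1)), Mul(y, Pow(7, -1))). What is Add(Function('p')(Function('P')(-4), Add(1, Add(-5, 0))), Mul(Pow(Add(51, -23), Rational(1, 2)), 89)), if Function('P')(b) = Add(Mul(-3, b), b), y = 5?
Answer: Add(Rational(13, 28), Mul(178, Pow(7, Rational(1, 2)))) ≈ 471.41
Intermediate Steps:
Function('P')(b) = Mul(-2, b)
Function('p')(N, d) = Add(Rational(5, 7), Mul(-2, Pow(N, -1))) (Function('p')(N, d) = Add(Mul(-2, Pow(N, -1)), Mul(5, Pow(7, -1))) = Add(Mul(-2, Pow(N, -1)), Mul(5, Rational(1, 7))) = Add(Mul(-2, Pow(N, -1)), Rational(5, 7)) = Add(Rational(5, 7), Mul(-2, Pow(N, -1))))
Add(Function('p')(Function('P')(-4), Add(1, Add(-5, 0))), Mul(Pow(Add(51, -23), Rational(1, 2)), 89)) = Add(Add(Rational(5, 7), Mul(-2, Pow(Mul(-2, -4), -1))), Mul(Pow(Add(51, -23), Rational(1, 2)), 89)) = Add(Add(Rational(5, 7), Mul(-2, Pow(8, -1))), Mul(Pow(28, Rational(1, 2)), 89)) = Add(Add(Rational(5, 7), Mul(-2, Rational(1, 8))), Mul(Mul(2, Pow(7, Rational(1, 2))), 89)) = Add(Add(Rational(5, 7), Rational(-1, 4)), Mul(178, Pow(7, Rational(1, 2)))) = Add(Rational(13, 28), Mul(178, Pow(7, Rational(1, 2))))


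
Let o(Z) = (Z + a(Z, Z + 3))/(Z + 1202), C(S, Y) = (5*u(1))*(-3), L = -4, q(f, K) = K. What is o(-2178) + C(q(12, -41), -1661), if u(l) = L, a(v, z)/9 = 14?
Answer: 15153/244 ≈ 62.102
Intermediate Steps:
a(v, z) = 126 (a(v, z) = 9*14 = 126)
u(l) = -4
C(S, Y) = 60 (C(S, Y) = (5*(-4))*(-3) = -20*(-3) = 60)
o(Z) = (126 + Z)/(1202 + Z) (o(Z) = (Z + 126)/(Z + 1202) = (126 + Z)/(1202 + Z))
o(-2178) + C(q(12, -41), -1661) = (126 - 2178)/(1202 - 2178) + 60 = -2052/(-976) + 60 = -1/976*(-2052) + 60 = 513/244 + 60 = 15153/244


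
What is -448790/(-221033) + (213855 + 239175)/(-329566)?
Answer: 23885672575/36422480839 ≈ 0.65580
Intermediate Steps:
-448790/(-221033) + (213855 + 239175)/(-329566) = -448790*(-1/221033) + 453030*(-1/329566) = 448790/221033 - 226515/164783 = 23885672575/36422480839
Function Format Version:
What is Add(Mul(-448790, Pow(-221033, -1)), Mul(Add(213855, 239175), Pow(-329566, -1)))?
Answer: Rational(23885672575, 36422480839) ≈ 0.65580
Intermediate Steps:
Add(Mul(-448790, Pow(-221033, -1)), Mul(Add(213855, 239175), Pow(-329566, -1))) = Add(Mul(-448790, Rational(-1, 221033)), Mul(453030, Rational(-1, 329566))) = Add(Rational(448790, 221033), Rational(-226515, 164783)) = Rational(23885672575, 36422480839)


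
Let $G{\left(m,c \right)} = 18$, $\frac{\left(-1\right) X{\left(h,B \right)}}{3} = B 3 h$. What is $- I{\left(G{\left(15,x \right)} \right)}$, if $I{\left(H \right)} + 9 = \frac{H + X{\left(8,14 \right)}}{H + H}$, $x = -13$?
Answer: $\frac{73}{2} \approx 36.5$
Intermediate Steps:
$X{\left(h,B \right)} = - 9 B h$ ($X{\left(h,B \right)} = - 3 B 3 h = - 3 \cdot 3 B h = - 9 B h$)
$I{\left(H \right)} = -9 + \frac{-1008 + H}{2 H}$ ($I{\left(H \right)} = -9 + \frac{H - 126 \cdot 8}{H + H} = -9 + \frac{H - 1008}{2 H} = -9 + \left(-1008 + H\right) \frac{1}{2 H} = -9 + \frac{-1008 + H}{2 H}$)
$- I{\left(G{\left(15,x \right)} \right)} = - (- \frac{17}{2} - \frac{504}{18}) = - (- \frac{17}{2} - 28) = \left(-1\right) \left(- \frac{73}{2}\right) = \frac{73}{2}$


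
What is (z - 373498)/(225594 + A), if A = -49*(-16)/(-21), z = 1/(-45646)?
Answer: -51146069127/30887278820 ≈ -1.6559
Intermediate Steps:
z = -1/45646 ≈ -2.1908e-5
A = -112/3 (A = 784*(-1/21) = -112/3 ≈ -37.333)
(z - 373498)/(225594 + A) = (-1/45646 - 373498)/(225594 - 112/3) = -17048689709/(45646*676670/3) = -17048689709/45646*3/676670 = -51146069127/30887278820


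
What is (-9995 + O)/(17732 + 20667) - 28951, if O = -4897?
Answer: -1111704341/38399 ≈ -28951.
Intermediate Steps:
(-9995 + O)/(17732 + 20667) - 28951 = (-9995 - 4897)/(17732 + 20667) - 28951 = -14892/38399 - 28951 = -1111704341/38399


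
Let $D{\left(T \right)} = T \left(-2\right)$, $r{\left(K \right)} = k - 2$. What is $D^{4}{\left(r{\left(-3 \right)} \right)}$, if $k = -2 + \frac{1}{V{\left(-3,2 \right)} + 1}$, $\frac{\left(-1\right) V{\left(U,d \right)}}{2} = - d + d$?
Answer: $1296$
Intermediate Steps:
$V{\left(U,d \right)} = 0$ ($V{\left(U,d \right)} = - 2 \left(- d + d\right) = \left(-2\right) 0 = 0$)
$k = -1$ ($k = -2 + \frac{1}{0 + 1} = -2 + 1^{-1} = -2 + 1 = -1$)
$r{\left(K \right)} = -3$ ($r{\left(K \right)} = -1 - 2 = -3$)
$D{\left(T \right)} = - 2 T$
$D^{4}{\left(r{\left(-3 \right)} \right)} = \left(\left(-2\right) \left(-3\right)\right)^{4} = 6^{4} = 1296$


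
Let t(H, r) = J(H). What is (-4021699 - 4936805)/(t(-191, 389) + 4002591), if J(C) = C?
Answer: -1119813/500300 ≈ -2.2383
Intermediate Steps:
t(H, r) = H
(-4021699 - 4936805)/(t(-191, 389) + 4002591) = (-4021699 - 4936805)/(-191 + 4002591) = -8958504/4002400 = -8958504*1/4002400 = -1119813/500300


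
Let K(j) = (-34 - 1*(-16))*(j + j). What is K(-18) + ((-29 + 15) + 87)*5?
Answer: 1013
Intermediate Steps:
K(j) = -36*j (K(j) = (-34 + 16)*(2*j) = -36*j)
K(-18) + ((-29 + 15) + 87)*5 = -36*(-18) + ((-29 + 15) + 87)*5 = 648 + (-14 + 87)*5 = 648 + 73*5 = 648 + 365 = 1013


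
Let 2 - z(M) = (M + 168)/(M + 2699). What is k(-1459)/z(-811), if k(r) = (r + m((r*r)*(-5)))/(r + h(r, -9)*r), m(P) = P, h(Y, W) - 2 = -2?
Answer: 4591616/1473 ≈ 3117.2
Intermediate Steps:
h(Y, W) = 0 (h(Y, W) = 2 - 2 = 0)
z(M) = 2 - (168 + M)/(2699 + M) (z(M) = 2 - (M + 168)/(M + 2699) = 2 - (168 + M)/(2699 + M))
k(r) = (r - 5*r²)/r (k(r) = (r + (r*r)*(-5))/(r + 0*r) = (r + r²*(-5))/(r + 0) = (r - 5*r²)/r)
k(-1459)/z(-811) = (1 - 5*(-1459))/(((5230 - 811)/(2699 - 811))) = (1 + 7295)/((4419/1888)) = 7296/(((1/1888)*4419)) = 7296/(4419/1888) = 7296*(1888/4419) = 4591616/1473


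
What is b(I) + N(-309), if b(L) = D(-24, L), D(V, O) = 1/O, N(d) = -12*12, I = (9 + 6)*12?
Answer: -25919/180 ≈ -143.99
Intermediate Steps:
I = 180 (I = 15*12 = 180)
N(d) = -144
b(L) = 1/L
b(I) + N(-309) = 1/180 - 144 = -25919/180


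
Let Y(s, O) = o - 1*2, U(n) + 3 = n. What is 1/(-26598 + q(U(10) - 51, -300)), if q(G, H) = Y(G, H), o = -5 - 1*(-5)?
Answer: -1/26600 ≈ -3.7594e-5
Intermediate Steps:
o = 0 (o = -5 + 5 = 0)
U(n) = -3 + n
Y(s, O) = -2 (Y(s, O) = 0 - 1*2 = 0 - 2 = -2)
q(G, H) = -2
1/(-26598 + q(U(10) - 51, -300)) = 1/(-26598 - 2) = 1/(-26600) = -1/26600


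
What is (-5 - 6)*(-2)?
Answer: 22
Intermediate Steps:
(-5 - 6)*(-2) = -11*(-2) = 22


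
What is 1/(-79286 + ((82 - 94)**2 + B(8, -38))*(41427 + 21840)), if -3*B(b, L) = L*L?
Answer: -1/21421354 ≈ -4.6682e-8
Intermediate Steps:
B(b, L) = -L**2/3 (B(b, L) = -L*L/3 = -L**2/3)
1/(-79286 + ((82 - 94)**2 + B(8, -38))*(41427 + 21840)) = 1/(-79286 + ((82 - 94)**2 - 1/3*(-38)**2)*(41427 + 21840)) = 1/(-79286 + ((-12)**2 - 1/3*1444)*63267) = 1/(-79286 + (144 - 1444/3)*63267) = 1/(-79286 - 1012/3*63267) = 1/(-79286 - 21342068) = 1/(-21421354) = -1/21421354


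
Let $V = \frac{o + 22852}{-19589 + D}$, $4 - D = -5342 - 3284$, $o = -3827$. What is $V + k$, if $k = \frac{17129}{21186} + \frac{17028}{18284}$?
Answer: $\frac{1342740983}{353760925518} \approx 0.0037956$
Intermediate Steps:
$D = 8630$ ($D = 4 - \left(-5342 - 3284\right) = 4 - -8626 = 4 + 8626 = 8630$)
$V = - \frac{19025}{10959}$ ($V = \frac{-3827 + 22852}{-19589 + 8630} = \frac{19025}{-10959} = 19025 \left(- \frac{1}{10959}\right) = - \frac{19025}{10959} \approx -1.736$)
$k = \frac{168485461}{96841206}$ ($k = 17129 \cdot \frac{1}{21186} + 17028 \cdot \frac{1}{18284} = \frac{17129}{21186} + \frac{4257}{4571} = \frac{168485461}{96841206} \approx 1.7398$)
$V + k = - \frac{19025}{10959} + \frac{168485461}{96841206} = \frac{1342740983}{353760925518}$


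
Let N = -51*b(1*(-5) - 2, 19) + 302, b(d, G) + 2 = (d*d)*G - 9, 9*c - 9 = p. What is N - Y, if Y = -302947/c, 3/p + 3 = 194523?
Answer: 149583304622/583561 ≈ 2.5633e+5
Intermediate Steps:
p = 1/64840 (p = 3/(-3 + 194523) = 3/194520 = 3*(1/194520) = 1/64840 ≈ 1.5423e-5)
c = 583561/583560 (c = 1 + (1/9)*(1/64840) = 1 + 1/583560 = 583561/583560 ≈ 1.0000)
b(d, G) = -11 + G*d**2 (b(d, G) = -2 + ((d*d)*G - 9) = -2 + (d**2*G - 9) = -2 + (G*d**2 - 9) = -2 + (-9 + G*d**2) = -11 + G*d**2)
N = -46618 (N = -51*(-11 + 19*(1*(-5) - 2)**2) + 302 = -51*(-11 + 19*(-5 - 2)**2) + 302 = -51*(-11 + 19*(-7)**2) + 302 = -51*(-11 + 19*49) + 302 = -51*(-11 + 931) + 302 = -51*920 + 302 = -46920 + 302 = -46618)
Y = -176787751320/583561 (Y = -302947/583561/583560 = -302947*583560/583561 = -176787751320/583561 ≈ -3.0295e+5)
N - Y = -46618 - 1*(-176787751320/583561) = -46618 + 176787751320/583561 = 149583304622/583561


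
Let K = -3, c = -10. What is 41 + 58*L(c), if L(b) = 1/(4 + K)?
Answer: 99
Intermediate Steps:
L(b) = 1 (L(b) = 1/(4 - 3) = 1/1 = 1)
41 + 58*L(c) = 41 + 58*1 = 41 + 58 = 99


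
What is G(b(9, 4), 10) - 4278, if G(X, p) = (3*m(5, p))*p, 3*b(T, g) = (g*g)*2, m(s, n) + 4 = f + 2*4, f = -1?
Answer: -4188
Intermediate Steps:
m(s, n) = 3 (m(s, n) = -4 + (-1 + 2*4) = -4 + (-1 + 8) = -4 + 7 = 3)
b(T, g) = 2*g²/3 (b(T, g) = ((g*g)*2)/3 = (g²*2)/3 = (2*g²)/3 = 2*g²/3)
G(X, p) = 9*p (G(X, p) = (3*3)*p = 9*p)
G(b(9, 4), 10) - 4278 = 9*10 - 4278 = 90 - 4278 = -4188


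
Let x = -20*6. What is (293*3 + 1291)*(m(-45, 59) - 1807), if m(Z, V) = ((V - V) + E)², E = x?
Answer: 27326810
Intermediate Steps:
x = -120 (x = -4*30 = -120)
E = -120
m(Z, V) = 14400 (m(Z, V) = ((V - V) - 120)² = (0 - 120)² = (-120)² = 14400)
(293*3 + 1291)*(m(-45, 59) - 1807) = (293*3 + 1291)*(14400 - 1807) = (879 + 1291)*12593 = 2170*12593 = 27326810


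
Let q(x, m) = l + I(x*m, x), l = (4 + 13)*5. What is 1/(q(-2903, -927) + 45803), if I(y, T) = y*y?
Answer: 1/7241916994449 ≈ 1.3809e-13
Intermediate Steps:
I(y, T) = y²
l = 85 (l = 17*5 = 85)
q(x, m) = 85 + m²*x² (q(x, m) = 85 + (x*m)² = 85 + (m*x)² = 85 + m²*x²)
1/(q(-2903, -927) + 45803) = 1/((85 + (-927)²*(-2903)²) + 45803) = 1/((85 + 859329*8427409) + 45803) = 1/((85 + 7241916948561) + 45803) = 1/(7241916948646 + 45803) = 1/7241916994449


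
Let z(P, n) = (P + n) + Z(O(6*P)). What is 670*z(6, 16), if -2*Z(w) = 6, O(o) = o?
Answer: 12730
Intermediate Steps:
Z(w) = -3 (Z(w) = -½*6 = -3)
z(P, n) = -3 + P + n (z(P, n) = (P + n) - 3 = -3 + P + n)
670*z(6, 16) = 670*(-3 + 6 + 16) = 670*19 = 12730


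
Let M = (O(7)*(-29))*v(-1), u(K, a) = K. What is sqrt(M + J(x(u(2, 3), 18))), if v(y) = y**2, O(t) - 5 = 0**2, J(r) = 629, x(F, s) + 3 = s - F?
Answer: 22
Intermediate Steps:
x(F, s) = -3 + s - F (x(F, s) = -3 + (s - F) = -3 + s - F)
O(t) = 5 (O(t) = 5 + 0**2 = 5 + 0 = 5)
M = -145 (M = (5*(-29))*(-1)**2 = -145*1 = -145)
sqrt(M + J(x(u(2, 3), 18))) = sqrt(-145 + 629) = sqrt(484) = 22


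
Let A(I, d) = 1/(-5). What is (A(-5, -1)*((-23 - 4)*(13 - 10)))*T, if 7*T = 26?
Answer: 2106/35 ≈ 60.171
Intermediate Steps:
T = 26/7 (T = (⅐)*26 = 26/7 ≈ 3.7143)
A(I, d) = -⅕ (A(I, d) = 1*(-⅕) = -⅕)
(A(-5, -1)*((-23 - 4)*(13 - 10)))*T = -(-23 - 4)*(13 - 10)/5*(26/7) = -(-27)*3/5*(26/7) = -⅕*(-81)*(26/7) = (81/5)*(26/7) = 2106/35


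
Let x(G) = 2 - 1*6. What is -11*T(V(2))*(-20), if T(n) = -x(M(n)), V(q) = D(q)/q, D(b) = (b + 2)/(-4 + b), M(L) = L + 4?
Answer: 880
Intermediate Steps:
M(L) = 4 + L
D(b) = (2 + b)/(-4 + b)
x(G) = -4 (x(G) = 2 - 6 = -4)
V(q) = (2 + q)/(q*(-4 + q)) (V(q) = ((2 + q)/(-4 + q))/q = (2 + q)/(q*(-4 + q)))
T(n) = 4 (T(n) = -1*(-4) = 4)
-11*T(V(2))*(-20) = -11*4*(-20) = -44*(-20) = 880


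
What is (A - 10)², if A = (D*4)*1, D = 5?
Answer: 100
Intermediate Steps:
A = 20 (A = (5*4)*1 = 20*1 = 20)
(A - 10)² = (20 - 10)² = 10² = 100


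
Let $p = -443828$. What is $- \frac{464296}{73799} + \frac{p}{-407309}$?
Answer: $- \frac{22336839556}{4294142413} \approx -5.2017$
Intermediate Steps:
$- \frac{464296}{73799} + \frac{p}{-407309} = - \frac{464296}{73799} - \frac{443828}{-407309} = \left(-464296\right) \frac{1}{73799} - - \frac{63404}{58187} = - \frac{464296}{73799} + \frac{63404}{58187} = - \frac{22336839556}{4294142413}$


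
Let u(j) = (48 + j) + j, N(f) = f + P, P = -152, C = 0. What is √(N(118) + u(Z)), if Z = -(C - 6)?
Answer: √26 ≈ 5.0990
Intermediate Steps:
N(f) = -152 + f (N(f) = f - 152 = -152 + f)
Z = 6 (Z = -(0 - 6) = -1*(-6) = 6)
u(j) = 48 + 2*j
√(N(118) + u(Z)) = √((-152 + 118) + (48 + 2*6)) = √(-34 + (48 + 12)) = √(-34 + 60) = √26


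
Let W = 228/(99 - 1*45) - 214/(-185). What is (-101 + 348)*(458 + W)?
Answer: 190566922/1665 ≈ 1.1445e+5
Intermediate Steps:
W = 8956/1665 (W = 228/(99 - 45) - 214*(-1/185) = 228/54 + 214/185 = 228*(1/54) + 214/185 = 38/9 + 214/185 = 8956/1665 ≈ 5.3790)
(-101 + 348)*(458 + W) = (-101 + 348)*(458 + 8956/1665) = 247*(771526/1665) = 190566922/1665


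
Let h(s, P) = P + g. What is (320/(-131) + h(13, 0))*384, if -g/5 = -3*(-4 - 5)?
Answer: -6913920/131 ≈ -52778.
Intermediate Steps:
g = -135 (g = -(-15)*(-4 - 5) = -(-15)*(-9) = -5*27 = -135)
h(s, P) = -135 + P (h(s, P) = P - 135 = -135 + P)
(320/(-131) + h(13, 0))*384 = (320/(-131) + (-135 + 0))*384 = (320*(-1/131) - 135)*384 = (-320/131 - 135)*384 = -18005/131*384 = -6913920/131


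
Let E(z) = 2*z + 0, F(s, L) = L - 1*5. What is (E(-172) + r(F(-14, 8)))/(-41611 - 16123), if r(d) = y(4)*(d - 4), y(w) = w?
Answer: 174/28867 ≈ 0.0060276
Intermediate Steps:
F(s, L) = -5 + L (F(s, L) = L - 5 = -5 + L)
r(d) = -16 + 4*d (r(d) = 4*(d - 4) = 4*(-4 + d) = -16 + 4*d)
E(z) = 2*z
(E(-172) + r(F(-14, 8)))/(-41611 - 16123) = (2*(-172) + (-16 + 4*(-5 + 8)))/(-41611 - 16123) = (-344 + (-16 + 4*3))/(-57734) = (-344 + (-16 + 12))*(-1/57734) = (-344 - 4)*(-1/57734) = -348*(-1/57734) = 174/28867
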